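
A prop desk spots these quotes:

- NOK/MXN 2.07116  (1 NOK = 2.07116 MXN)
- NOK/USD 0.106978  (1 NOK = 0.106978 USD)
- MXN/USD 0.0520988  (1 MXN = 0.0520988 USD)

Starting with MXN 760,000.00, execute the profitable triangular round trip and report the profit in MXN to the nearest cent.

Profit: MXN 6,585.30

Profitable loop is MXN → USD → NOK → MXN:
MXN 760,000.00 × 0.0520988 = USD 39,595.09
USD 39,595.09 ÷ 0.106978 = NOK 370,123.65
NOK 370,123.65 × 2.07116 = MXN 766,585.30
Profit = MXN 766,585.30 − MXN 760,000.00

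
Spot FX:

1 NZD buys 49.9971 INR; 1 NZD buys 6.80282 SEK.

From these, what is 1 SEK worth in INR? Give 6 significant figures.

SEK/INR = 7.34947

1 SEK ÷ 6.80282 = 0.146998 NZD
0.146998 NZD × 49.9971 = 7.34947 INR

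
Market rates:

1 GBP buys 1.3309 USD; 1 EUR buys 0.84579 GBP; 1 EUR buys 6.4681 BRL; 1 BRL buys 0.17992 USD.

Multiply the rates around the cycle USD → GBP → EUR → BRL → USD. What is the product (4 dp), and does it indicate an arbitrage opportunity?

1.0338 (arbitrage exists)

Around USD → GBP → EUR → BRL → USD: 1 ÷ 1.3309 ÷ 0.84579 × 6.4681 × 0.17992 = 1.033828
Product > 1; profitable direction is USD → GBP → EUR → BRL → USD.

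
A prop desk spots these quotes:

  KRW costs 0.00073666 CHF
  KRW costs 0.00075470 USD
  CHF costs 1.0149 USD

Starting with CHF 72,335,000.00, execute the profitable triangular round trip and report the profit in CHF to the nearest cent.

Profitable loop is CHF → KRW → USD → CHF:
CHF 72,335,000.00 ÷ 0.00073666 = KRW 98,193,196,319
KRW 98,193,196,319 × 0.00075470 = USD 74,106,405.26
USD 74,106,405.26 ÷ 1.0149 = CHF 73,018,430.64
Profit = CHF 73,018,430.64 − CHF 72,335,000.00

Profit: CHF 683,430.64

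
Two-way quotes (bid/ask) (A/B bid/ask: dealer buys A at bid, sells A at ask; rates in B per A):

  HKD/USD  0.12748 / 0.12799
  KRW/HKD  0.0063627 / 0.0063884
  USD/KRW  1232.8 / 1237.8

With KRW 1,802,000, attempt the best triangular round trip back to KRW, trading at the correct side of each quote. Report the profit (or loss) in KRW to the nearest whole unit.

Net result: KRW -99 (no profitable arbitrage after spreads)

Best loop KRW → HKD → USD → KRW:
KRW 1,802,000 × 0.0063627 (sell KRW at bid) = HKD 11,465.59
HKD 11,465.59 × 0.12748 (sell HKD at bid) = USD 1,461.63
USD 1,461.63 × 1232.8 (sell USD at bid) = KRW 1,801,901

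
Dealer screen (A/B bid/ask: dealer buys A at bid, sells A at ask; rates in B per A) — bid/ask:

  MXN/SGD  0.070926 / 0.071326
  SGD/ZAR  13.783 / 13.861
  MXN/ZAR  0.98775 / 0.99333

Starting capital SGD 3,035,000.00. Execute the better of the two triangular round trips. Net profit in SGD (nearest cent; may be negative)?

Net result: SGD -2,761.90 (no profitable arbitrage after spreads)

Best loop SGD → MXN → ZAR → SGD:
SGD 3,035,000.00 ÷ 0.071326 (buy MXN at ask) = MXN 42,551,103.38
MXN 42,551,103.38 × 0.98775 (sell MXN at bid) = ZAR 42,029,852.37
ZAR 42,029,852.37 ÷ 13.861 (buy SGD at ask) = SGD 3,032,238.10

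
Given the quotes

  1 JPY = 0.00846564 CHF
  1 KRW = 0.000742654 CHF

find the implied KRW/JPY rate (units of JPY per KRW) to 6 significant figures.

1 KRW × 0.000742654 = 0.000742654 CHF
0.000742654 CHF ÷ 0.00846564 = 0.0877257 JPY

KRW/JPY = 0.0877257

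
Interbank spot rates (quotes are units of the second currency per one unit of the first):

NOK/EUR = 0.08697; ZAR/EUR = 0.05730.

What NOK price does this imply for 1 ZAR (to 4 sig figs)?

ZAR/NOK = 0.6588

1 ZAR × 0.05730 = 0.0573 EUR
0.0573 EUR ÷ 0.08697 = 0.658848 NOK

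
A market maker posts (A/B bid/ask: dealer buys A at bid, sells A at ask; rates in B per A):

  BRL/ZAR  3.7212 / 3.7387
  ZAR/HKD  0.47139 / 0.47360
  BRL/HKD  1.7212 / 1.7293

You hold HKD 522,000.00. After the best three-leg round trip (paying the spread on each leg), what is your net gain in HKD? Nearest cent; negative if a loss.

Net profit: HKD 7,497.04

Best loop HKD → BRL → ZAR → HKD:
HKD 522,000.00 ÷ 1.7293 (buy BRL at ask) = BRL 301,856.24
BRL 301,856.24 × 3.7212 (sell BRL at bid) = ZAR 1,123,267.45
ZAR 1,123,267.45 × 0.47139 (sell ZAR at bid) = HKD 529,497.04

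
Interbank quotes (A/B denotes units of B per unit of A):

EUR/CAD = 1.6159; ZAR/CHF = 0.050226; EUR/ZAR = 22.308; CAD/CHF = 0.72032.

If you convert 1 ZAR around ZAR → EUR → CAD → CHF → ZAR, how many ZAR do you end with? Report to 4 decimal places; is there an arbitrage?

Around ZAR → EUR → CAD → CHF → ZAR: 1 ÷ 22.308 × 1.6159 × 0.72032 ÷ 0.050226 = 1.038845
Product > 1; profitable direction is ZAR → EUR → CAD → CHF → ZAR.

1.0388 (arbitrage exists)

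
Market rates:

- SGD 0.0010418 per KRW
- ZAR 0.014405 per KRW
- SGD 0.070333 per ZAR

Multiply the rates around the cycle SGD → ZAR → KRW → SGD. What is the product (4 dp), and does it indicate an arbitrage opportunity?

Around SGD → ZAR → KRW → SGD: 1 ÷ 0.070333 ÷ 0.014405 × 0.0010418 = 1.028281
Product > 1; profitable direction is SGD → ZAR → KRW → SGD.

1.0283 (arbitrage exists)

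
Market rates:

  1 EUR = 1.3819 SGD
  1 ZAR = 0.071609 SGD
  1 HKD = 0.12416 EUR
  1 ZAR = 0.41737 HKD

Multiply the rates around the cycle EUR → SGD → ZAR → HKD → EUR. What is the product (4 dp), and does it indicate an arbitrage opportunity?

1.0000 (no arbitrage)

Around EUR → SGD → ZAR → HKD → EUR: 1 × 1.3819 ÷ 0.071609 × 0.41737 × 0.12416 = 1.000027
Product ≈ 1 (deviation 0.003%, within rounding noise).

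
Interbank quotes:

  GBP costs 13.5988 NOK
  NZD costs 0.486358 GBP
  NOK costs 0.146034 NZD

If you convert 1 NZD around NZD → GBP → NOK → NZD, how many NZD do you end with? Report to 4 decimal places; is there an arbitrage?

0.9659 (arbitrage exists)

Around NZD → GBP → NOK → NZD: 1 × 0.486358 × 13.5988 × 0.146034 = 0.965852
Product < 1; profitable direction is NZD → NOK → GBP → NZD.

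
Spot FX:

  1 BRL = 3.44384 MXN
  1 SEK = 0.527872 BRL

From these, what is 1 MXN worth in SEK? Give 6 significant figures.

MXN/SEK = 0.550083

1 MXN ÷ 3.44384 = 0.290374 BRL
0.290374 BRL ÷ 0.527872 = 0.550083 SEK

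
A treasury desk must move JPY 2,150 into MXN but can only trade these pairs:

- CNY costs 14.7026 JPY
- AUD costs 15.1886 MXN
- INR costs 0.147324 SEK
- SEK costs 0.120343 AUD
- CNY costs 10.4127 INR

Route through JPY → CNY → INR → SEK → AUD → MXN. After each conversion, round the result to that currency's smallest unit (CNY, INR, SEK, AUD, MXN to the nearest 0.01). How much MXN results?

MXN 410.09

JPY 2,150 ÷ 14.7026 = CNY 146.23
CNY 146.23 × 10.4127 = INR 1,522.65
INR 1,522.65 × 0.147324 = SEK 224.32
SEK 224.32 × 0.120343 = AUD 27.00
AUD 27.00 × 15.1886 = MXN 410.09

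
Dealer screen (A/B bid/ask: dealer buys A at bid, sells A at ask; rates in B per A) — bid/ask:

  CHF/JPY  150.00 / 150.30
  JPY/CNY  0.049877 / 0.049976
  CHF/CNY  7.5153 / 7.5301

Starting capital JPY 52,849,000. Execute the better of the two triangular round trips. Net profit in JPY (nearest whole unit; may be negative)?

Best loop JPY → CHF → CNY → JPY:
JPY 52,849,000 ÷ 150.30 (buy CHF at ask) = CHF 351,623.42
CHF 351,623.42 × 7.5153 (sell CHF at bid) = CNY 2,642,555.49
CNY 2,642,555.49 ÷ 0.049976 (buy JPY at ask) = JPY 52,876,490

Net profit: JPY 27,490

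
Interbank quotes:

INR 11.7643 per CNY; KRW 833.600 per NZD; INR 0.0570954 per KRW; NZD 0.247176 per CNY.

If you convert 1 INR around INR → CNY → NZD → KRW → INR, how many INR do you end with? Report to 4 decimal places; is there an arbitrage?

Around INR → CNY → NZD → KRW → INR: 1 ÷ 11.7643 × 0.247176 × 833.600 × 0.0570954 = 0.999998
Product ≈ 1 (deviation 0.000%, within rounding noise).

1.0000 (no arbitrage)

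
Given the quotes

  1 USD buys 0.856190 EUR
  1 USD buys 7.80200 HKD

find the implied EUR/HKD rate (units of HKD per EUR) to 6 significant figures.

EUR/HKD = 9.11246

1 EUR ÷ 0.856190 = 1.16797 USD
1.16797 USD × 7.80200 = 9.11246 HKD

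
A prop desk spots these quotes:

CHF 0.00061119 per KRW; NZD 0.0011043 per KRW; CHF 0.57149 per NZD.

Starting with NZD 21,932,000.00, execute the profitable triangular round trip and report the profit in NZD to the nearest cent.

Profitable loop is NZD → CHF → KRW → NZD:
NZD 21,932,000.00 × 0.57149 = CHF 12,533,918.68
CHF 12,533,918.68 ÷ 0.00061119 = KRW 20,507,401,430
KRW 20,507,401,430 × 0.0011043 = NZD 22,646,323.40
Profit = NZD 22,646,323.40 − NZD 21,932,000.00

Profit: NZD 714,323.40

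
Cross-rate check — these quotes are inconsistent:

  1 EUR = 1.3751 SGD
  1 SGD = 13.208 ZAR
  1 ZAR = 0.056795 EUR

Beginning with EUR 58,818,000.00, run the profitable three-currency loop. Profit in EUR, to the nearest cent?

Profitable loop is EUR → SGD → ZAR → EUR:
EUR 58,818,000.00 × 1.3751 = SGD 80,880,631.80
SGD 80,880,631.80 × 13.208 = ZAR 1,068,271,384.81
ZAR 1,068,271,384.81 × 0.056795 = EUR 60,672,473.30
Profit = EUR 60,672,473.30 − EUR 58,818,000.00

Profit: EUR 1,854,473.30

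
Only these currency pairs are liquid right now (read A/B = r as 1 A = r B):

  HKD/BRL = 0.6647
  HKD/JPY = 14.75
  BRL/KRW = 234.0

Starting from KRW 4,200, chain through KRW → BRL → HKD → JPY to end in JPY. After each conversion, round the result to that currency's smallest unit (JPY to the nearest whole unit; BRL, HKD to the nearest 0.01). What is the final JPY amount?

JPY 398

KRW 4,200 ÷ 234.0 = BRL 17.95
BRL 17.95 ÷ 0.6647 = HKD 27.00
HKD 27.00 × 14.75 = JPY 398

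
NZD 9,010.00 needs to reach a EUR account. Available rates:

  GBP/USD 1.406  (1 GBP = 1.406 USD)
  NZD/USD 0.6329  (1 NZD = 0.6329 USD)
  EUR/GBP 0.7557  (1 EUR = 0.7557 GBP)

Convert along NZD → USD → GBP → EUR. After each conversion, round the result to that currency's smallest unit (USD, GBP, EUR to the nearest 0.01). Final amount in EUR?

NZD 9,010.00 × 0.6329 = USD 5,702.43
USD 5,702.43 ÷ 1.406 = GBP 4,055.78
GBP 4,055.78 ÷ 0.7557 = EUR 5,366.92

EUR 5,366.92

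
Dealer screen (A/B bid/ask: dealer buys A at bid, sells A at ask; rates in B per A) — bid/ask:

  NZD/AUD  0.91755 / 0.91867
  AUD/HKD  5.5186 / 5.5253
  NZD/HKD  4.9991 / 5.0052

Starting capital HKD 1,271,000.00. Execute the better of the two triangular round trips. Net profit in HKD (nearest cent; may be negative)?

Net profit: HKD 14,827.68

Best loop HKD → NZD → AUD → HKD:
HKD 1,271,000.00 ÷ 5.0052 (buy NZD at ask) = NZD 253,935.91
NZD 253,935.91 × 0.91755 (sell NZD at bid) = AUD 232,998.89
AUD 232,998.89 × 5.5186 (sell AUD at bid) = HKD 1,285,827.68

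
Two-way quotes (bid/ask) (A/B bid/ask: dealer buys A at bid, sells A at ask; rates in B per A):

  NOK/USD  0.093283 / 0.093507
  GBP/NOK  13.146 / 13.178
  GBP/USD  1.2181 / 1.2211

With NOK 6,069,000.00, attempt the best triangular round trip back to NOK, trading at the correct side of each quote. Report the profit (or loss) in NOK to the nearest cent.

Net profit: NOK 25,836.21

Best loop NOK → USD → GBP → NOK:
NOK 6,069,000.00 × 0.093283 (sell NOK at bid) = USD 566,134.53
USD 566,134.53 ÷ 1.2211 (buy GBP at ask) = GBP 463,626.67
GBP 463,626.67 × 13.146 (sell GBP at bid) = NOK 6,094,836.21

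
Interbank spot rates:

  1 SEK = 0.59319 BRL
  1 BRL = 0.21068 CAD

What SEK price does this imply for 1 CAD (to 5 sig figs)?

1 CAD ÷ 0.21068 = 4.74654 BRL
4.74654 BRL ÷ 0.59319 = 8.00171 SEK

CAD/SEK = 8.0017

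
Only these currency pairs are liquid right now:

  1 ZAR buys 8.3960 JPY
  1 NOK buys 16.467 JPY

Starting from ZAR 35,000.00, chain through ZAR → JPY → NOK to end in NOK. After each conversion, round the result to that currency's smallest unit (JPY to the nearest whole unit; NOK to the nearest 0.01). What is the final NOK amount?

ZAR 35,000.00 × 8.3960 = JPY 293,860
JPY 293,860 ÷ 16.467 = NOK 17,845.39

NOK 17,845.39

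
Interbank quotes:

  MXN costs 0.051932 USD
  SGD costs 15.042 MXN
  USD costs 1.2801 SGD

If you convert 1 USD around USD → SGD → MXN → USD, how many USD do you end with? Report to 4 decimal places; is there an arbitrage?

Around USD → SGD → MXN → USD: 1 × 1.2801 × 15.042 × 0.051932 = 0.999964
Product ≈ 1 (deviation 0.004%, within rounding noise).

1.0000 (no arbitrage)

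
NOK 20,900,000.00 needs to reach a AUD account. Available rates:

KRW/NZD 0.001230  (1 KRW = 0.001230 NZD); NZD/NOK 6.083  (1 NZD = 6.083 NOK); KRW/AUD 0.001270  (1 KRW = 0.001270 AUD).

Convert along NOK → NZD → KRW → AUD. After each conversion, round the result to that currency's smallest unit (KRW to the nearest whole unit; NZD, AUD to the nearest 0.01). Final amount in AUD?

NOK 20,900,000.00 ÷ 6.083 = NZD 3,435,804.70
NZD 3,435,804.70 ÷ 0.001230 = KRW 2,793,337,154
KRW 2,793,337,154 × 0.001270 = AUD 3,547,538.19

AUD 3,547,538.19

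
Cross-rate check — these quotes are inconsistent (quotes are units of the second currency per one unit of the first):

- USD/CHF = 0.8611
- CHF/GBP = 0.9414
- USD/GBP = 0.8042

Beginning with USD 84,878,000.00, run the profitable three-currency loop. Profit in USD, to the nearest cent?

Profitable loop is USD → CHF → GBP → USD:
USD 84,878,000.00 × 0.8611 = CHF 73,088,445.80
CHF 73,088,445.80 × 0.9414 = GBP 68,805,462.88
GBP 68,805,462.88 ÷ 0.8042 = USD 85,557,650.93
Profit = USD 85,557,650.93 − USD 84,878,000.00

Profit: USD 679,650.93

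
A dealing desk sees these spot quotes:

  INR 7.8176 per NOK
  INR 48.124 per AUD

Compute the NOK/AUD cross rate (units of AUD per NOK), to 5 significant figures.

NOK/AUD = 0.16245

1 NOK × 7.8176 = 7.8176 INR
7.8176 INR ÷ 48.124 = 0.162447 AUD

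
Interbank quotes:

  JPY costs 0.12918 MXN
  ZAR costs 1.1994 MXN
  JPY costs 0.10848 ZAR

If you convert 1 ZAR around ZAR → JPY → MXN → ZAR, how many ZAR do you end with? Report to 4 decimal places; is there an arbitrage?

0.9928 (arbitrage exists)

Around ZAR → JPY → MXN → ZAR: 1 ÷ 0.10848 × 0.12918 ÷ 1.1994 = 0.992845
Product < 1; profitable direction is ZAR → MXN → JPY → ZAR.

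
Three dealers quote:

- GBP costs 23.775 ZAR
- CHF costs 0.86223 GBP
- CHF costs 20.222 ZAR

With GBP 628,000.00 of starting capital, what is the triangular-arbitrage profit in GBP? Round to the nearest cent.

Profitable loop is GBP → ZAR → CHF → GBP:
GBP 628,000.00 × 23.775 = ZAR 14,930,700.00
ZAR 14,930,700.00 ÷ 20.222 = CHF 738,339.43
CHF 738,339.43 × 0.86223 = GBP 636,618.41
Profit = GBP 636,618.41 − GBP 628,000.00

Profit: GBP 8,618.41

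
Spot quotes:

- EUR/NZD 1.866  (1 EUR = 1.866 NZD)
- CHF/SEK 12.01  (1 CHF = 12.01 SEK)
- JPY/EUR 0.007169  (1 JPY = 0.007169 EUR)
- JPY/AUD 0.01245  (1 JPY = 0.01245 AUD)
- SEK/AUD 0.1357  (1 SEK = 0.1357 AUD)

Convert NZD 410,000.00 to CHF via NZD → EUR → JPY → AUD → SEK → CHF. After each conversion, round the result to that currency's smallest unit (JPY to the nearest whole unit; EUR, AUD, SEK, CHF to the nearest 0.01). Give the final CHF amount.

CHF 234,131.66

NZD 410,000.00 ÷ 1.866 = EUR 219,721.33
EUR 219,721.33 ÷ 0.007169 = JPY 30,648,812
JPY 30,648,812 × 0.01245 = AUD 381,577.71
AUD 381,577.71 ÷ 0.1357 = SEK 2,811,921.22
SEK 2,811,921.22 ÷ 12.01 = CHF 234,131.66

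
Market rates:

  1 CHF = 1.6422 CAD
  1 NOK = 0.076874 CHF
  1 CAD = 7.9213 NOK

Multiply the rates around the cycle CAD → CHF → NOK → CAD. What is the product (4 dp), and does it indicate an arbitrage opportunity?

1.0000 (no arbitrage)

Around CAD → CHF → NOK → CAD: 1 ÷ 1.6422 ÷ 0.076874 ÷ 7.9213 = 0.999995
Product ≈ 1 (deviation 0.000%, within rounding noise).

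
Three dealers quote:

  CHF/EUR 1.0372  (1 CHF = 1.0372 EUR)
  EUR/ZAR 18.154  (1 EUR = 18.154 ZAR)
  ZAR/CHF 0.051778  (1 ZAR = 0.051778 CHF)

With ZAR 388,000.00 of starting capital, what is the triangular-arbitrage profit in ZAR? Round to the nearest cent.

Profitable loop is ZAR → EUR → CHF → ZAR:
ZAR 388,000.00 ÷ 18.154 = EUR 21,372.70
EUR 21,372.70 ÷ 1.0372 = CHF 20,606.15
CHF 20,606.15 ÷ 0.051778 = ZAR 397,971.17
Profit = ZAR 397,971.17 − ZAR 388,000.00

Profit: ZAR 9,971.17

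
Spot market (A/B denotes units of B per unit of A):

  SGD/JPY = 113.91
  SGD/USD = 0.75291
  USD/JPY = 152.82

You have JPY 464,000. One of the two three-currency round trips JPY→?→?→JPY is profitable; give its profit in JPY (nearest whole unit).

Profit: JPY 4,683

Profitable loop is JPY → SGD → USD → JPY:
JPY 464,000 ÷ 113.91 = SGD 4,073.39
SGD 4,073.39 × 0.75291 = USD 3,066.90
USD 3,066.90 × 152.82 = JPY 468,683
Profit = JPY 468,683 − JPY 464,000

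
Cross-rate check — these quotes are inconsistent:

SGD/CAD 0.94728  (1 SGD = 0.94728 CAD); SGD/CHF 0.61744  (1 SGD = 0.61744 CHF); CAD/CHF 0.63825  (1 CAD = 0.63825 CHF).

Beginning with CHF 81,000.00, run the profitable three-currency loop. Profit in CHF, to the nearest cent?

Profitable loop is CHF → CAD → SGD → CHF:
CHF 81,000.00 ÷ 0.63825 = CAD 126,909.52
CAD 126,909.52 ÷ 0.94728 = SGD 133,972.55
SGD 133,972.55 × 0.61744 = CHF 82,720.01
Profit = CHF 82,720.01 − CHF 81,000.00

Profit: CHF 1,720.01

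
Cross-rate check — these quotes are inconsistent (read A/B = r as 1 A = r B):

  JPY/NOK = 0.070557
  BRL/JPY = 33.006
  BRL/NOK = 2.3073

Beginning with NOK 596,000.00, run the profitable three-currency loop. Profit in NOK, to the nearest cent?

Profit: NOK 5,554.80

Profitable loop is NOK → BRL → JPY → NOK:
NOK 596,000.00 ÷ 2.3073 = BRL 258,310.58
BRL 258,310.58 × 33.006 = JPY 8,525,799
JPY 8,525,799 × 0.070557 = NOK 601,554.80
Profit = NOK 601,554.80 − NOK 596,000.00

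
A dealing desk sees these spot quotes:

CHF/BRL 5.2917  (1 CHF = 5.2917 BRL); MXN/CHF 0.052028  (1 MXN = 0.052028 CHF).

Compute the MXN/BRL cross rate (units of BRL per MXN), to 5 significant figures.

1 MXN × 0.052028 = 0.052028 CHF
0.052028 CHF × 5.2917 = 0.275317 BRL

MXN/BRL = 0.27532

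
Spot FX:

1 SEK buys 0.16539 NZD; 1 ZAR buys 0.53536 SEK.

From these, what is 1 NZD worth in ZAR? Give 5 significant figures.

1 NZD ÷ 0.16539 = 6.04631 SEK
6.04631 SEK ÷ 0.53536 = 11.2939 ZAR

NZD/ZAR = 11.294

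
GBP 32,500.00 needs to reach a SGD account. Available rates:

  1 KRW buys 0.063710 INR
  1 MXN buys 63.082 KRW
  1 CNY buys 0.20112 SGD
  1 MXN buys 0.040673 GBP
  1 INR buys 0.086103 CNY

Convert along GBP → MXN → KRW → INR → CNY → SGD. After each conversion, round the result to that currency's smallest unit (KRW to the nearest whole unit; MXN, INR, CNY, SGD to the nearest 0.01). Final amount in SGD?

SGD 55,611.39

GBP 32,500.00 ÷ 0.040673 = MXN 799,055.88
MXN 799,055.88 × 63.082 = KRW 50,406,043
KRW 50,406,043 × 0.063710 = INR 3,211,369.00
INR 3,211,369.00 × 0.086103 = CNY 276,508.51
CNY 276,508.51 × 0.20112 = SGD 55,611.39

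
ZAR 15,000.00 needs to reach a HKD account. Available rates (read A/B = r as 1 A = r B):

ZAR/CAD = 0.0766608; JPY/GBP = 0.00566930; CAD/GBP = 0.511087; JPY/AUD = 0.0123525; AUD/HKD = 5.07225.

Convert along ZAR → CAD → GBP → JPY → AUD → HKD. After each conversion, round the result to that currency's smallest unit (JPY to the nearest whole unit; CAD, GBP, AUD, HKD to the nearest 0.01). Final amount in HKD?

ZAR 15,000.00 × 0.0766608 = CAD 1,149.91
CAD 1,149.91 × 0.511087 = GBP 587.70
GBP 587.70 ÷ 0.00566930 = JPY 103,664
JPY 103,664 × 0.0123525 = AUD 1,280.51
AUD 1,280.51 × 5.07225 = HKD 6,495.07

HKD 6,495.07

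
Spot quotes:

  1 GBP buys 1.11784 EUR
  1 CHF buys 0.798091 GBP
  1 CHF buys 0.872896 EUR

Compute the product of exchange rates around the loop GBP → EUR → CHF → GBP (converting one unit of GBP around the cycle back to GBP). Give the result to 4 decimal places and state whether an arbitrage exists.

1.0220 (arbitrage exists)

Around GBP → EUR → CHF → GBP: 1 × 1.11784 ÷ 0.872896 × 0.798091 = 1.022044
Product > 1; profitable direction is GBP → EUR → CHF → GBP.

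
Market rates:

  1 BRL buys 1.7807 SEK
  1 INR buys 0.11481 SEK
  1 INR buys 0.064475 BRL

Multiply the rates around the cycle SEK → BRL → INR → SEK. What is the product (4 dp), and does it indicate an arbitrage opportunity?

Around SEK → BRL → INR → SEK: 1 ÷ 1.7807 ÷ 0.064475 × 0.11481 = 0.999994
Product ≈ 1 (deviation 0.001%, within rounding noise).

1.0000 (no arbitrage)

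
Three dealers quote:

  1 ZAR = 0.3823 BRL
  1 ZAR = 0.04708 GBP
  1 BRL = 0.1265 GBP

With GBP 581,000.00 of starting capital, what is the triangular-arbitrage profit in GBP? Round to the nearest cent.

Profitable loop is GBP → ZAR → BRL → GBP:
GBP 581,000.00 ÷ 0.04708 = ZAR 12,340,696.69
ZAR 12,340,696.69 × 0.3823 = BRL 4,717,848.34
BRL 4,717,848.34 × 0.1265 = GBP 596,807.82
Profit = GBP 596,807.82 − GBP 581,000.00

Profit: GBP 15,807.82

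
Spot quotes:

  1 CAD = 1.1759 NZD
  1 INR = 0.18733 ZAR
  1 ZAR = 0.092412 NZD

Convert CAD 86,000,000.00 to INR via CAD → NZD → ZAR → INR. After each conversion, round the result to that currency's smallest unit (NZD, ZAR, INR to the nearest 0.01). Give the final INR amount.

CAD 86,000,000.00 × 1.1759 = NZD 101,127,400.00
NZD 101,127,400.00 ÷ 0.092412 = ZAR 1,094,310,262.74
ZAR 1,094,310,262.74 ÷ 0.18733 = INR 5,841,617,801.42

INR 5,841,617,801.42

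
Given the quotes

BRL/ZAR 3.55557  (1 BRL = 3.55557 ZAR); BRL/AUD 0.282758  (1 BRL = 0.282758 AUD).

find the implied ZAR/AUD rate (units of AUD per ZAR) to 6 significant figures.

1 ZAR ÷ 3.55557 = 0.281249 BRL
0.281249 BRL × 0.282758 = 0.0795254 AUD

ZAR/AUD = 0.0795254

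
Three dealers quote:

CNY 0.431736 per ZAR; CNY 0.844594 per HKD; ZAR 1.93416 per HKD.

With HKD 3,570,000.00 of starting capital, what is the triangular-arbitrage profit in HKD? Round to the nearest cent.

Profitable loop is HKD → CNY → ZAR → HKD:
HKD 3,570,000.00 × 0.844594 = CNY 3,015,200.58
CNY 3,015,200.58 ÷ 0.431736 = ZAR 6,983,898.91
ZAR 6,983,898.91 ÷ 1.93416 = HKD 3,610,817.57
Profit = HKD 3,610,817.57 − HKD 3,570,000.00

Profit: HKD 40,817.57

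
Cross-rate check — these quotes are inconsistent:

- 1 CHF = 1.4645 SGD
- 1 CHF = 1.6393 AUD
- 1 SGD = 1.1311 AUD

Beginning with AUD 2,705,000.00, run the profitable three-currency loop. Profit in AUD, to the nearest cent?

Profit: AUD 28,374.94

Profitable loop is AUD → CHF → SGD → AUD:
AUD 2,705,000.00 ÷ 1.6393 = CHF 1,650,094.55
CHF 1,650,094.55 × 1.4645 = SGD 2,416,563.47
SGD 2,416,563.47 × 1.1311 = AUD 2,733,374.94
Profit = AUD 2,733,374.94 − AUD 2,705,000.00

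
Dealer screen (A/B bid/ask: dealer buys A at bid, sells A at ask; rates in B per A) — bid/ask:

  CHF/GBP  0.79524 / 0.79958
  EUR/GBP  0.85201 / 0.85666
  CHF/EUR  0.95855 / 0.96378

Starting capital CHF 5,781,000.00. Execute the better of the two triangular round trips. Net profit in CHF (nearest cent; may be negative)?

Net profit: CHF 123,736.34

Best loop CHF → EUR → GBP → CHF:
CHF 5,781,000.00 × 0.95855 (sell CHF at bid) = EUR 5,541,377.55
EUR 5,541,377.55 × 0.85201 (sell EUR at bid) = GBP 4,721,309.09
GBP 4,721,309.09 ÷ 0.79958 (buy CHF at ask) = CHF 5,904,736.34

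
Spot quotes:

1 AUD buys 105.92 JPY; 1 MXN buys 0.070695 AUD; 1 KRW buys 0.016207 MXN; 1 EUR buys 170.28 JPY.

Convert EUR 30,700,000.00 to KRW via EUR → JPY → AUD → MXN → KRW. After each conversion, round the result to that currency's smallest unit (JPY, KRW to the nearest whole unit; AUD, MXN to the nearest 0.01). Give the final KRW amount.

EUR 30,700,000.00 × 170.28 = JPY 5,227,596,000
JPY 5,227,596,000 ÷ 105.92 = AUD 49,354,191.84
AUD 49,354,191.84 ÷ 0.070695 = MXN 698,128,465.10
MXN 698,128,465.10 ÷ 0.016207 = KRW 43,075,736,725

KRW 43,075,736,725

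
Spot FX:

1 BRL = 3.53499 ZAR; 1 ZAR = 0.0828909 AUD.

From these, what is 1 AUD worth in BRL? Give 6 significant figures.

1 AUD ÷ 0.0828909 = 12.0641 ZAR
12.0641 ZAR ÷ 3.53499 = 3.41275 BRL

AUD/BRL = 3.41275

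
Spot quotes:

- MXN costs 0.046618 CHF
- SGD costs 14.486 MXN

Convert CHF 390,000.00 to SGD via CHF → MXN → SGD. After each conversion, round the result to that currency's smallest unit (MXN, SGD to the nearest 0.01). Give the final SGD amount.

SGD 577,513.96

CHF 390,000.00 ÷ 0.046618 = MXN 8,365,867.26
MXN 8,365,867.26 ÷ 14.486 = SGD 577,513.96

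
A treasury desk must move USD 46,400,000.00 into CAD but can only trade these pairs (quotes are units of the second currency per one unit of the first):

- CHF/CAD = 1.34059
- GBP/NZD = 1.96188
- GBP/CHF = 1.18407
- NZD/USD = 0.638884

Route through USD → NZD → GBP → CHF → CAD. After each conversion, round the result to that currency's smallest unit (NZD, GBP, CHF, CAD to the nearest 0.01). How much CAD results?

USD 46,400,000.00 ÷ 0.638884 = NZD 72,626,642.71
NZD 72,626,642.71 ÷ 1.96188 = GBP 37,018,901.62
GBP 37,018,901.62 × 1.18407 = CHF 43,832,970.84
CHF 43,832,970.84 × 1.34059 = CAD 58,762,042.38

CAD 58,762,042.38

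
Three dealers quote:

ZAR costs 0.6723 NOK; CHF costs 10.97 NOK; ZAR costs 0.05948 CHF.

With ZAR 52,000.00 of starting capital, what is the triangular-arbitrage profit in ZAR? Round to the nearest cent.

Profitable loop is ZAR → NOK → CHF → ZAR:
ZAR 52,000.00 × 0.6723 = NOK 34,959.60
NOK 34,959.60 ÷ 10.97 = CHF 3,186.84
CHF 3,186.84 ÷ 0.05948 = ZAR 53,578.29
Profit = ZAR 53,578.29 − ZAR 52,000.00

Profit: ZAR 1,578.29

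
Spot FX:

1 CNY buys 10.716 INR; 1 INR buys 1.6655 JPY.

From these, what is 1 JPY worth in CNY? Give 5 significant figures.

1 JPY ÷ 1.6655 = 0.60042 INR
0.60042 INR ÷ 10.716 = 0.0560303 CNY

JPY/CNY = 0.056030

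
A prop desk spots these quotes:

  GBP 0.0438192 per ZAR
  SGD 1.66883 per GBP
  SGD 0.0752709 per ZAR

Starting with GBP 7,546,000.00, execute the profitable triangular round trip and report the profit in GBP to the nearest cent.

Profitable loop is GBP → ZAR → SGD → GBP:
GBP 7,546,000.00 ÷ 0.0438192 = ZAR 172,207,616.75
ZAR 172,207,616.75 × 0.0752709 = SGD 12,962,222.30
SGD 12,962,222.30 ÷ 1.66883 = GBP 7,767,251.49
Profit = GBP 7,767,251.49 − GBP 7,546,000.00

Profit: GBP 221,251.49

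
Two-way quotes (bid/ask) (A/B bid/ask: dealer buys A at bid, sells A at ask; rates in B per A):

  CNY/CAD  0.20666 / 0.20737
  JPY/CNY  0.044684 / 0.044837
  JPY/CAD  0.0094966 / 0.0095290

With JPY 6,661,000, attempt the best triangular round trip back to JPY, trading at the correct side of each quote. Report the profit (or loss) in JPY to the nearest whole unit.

Best loop JPY → CAD → CNY → JPY:
JPY 6,661,000 × 0.0094966 (sell JPY at bid) = CAD 63,256.85
CAD 63,256.85 ÷ 0.20737 (buy CNY at ask) = CNY 305,043.41
CNY 305,043.41 ÷ 0.044837 (buy JPY at ask) = JPY 6,803,386

Net profit: JPY 142,386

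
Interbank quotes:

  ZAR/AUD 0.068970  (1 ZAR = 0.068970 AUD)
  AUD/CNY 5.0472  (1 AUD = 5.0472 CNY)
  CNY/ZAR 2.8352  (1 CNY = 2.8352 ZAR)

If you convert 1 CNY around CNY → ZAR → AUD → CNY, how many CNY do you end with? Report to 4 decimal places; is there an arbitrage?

0.9869 (arbitrage exists)

Around CNY → ZAR → AUD → CNY: 1 × 2.8352 × 0.068970 × 5.0472 = 0.986948
Product < 1; profitable direction is CNY → AUD → ZAR → CNY.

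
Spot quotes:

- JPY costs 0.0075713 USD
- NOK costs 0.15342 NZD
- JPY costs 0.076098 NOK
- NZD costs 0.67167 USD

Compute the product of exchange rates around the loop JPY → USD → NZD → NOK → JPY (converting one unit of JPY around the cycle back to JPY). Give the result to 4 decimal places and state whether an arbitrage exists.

0.9655 (arbitrage exists)

Around JPY → USD → NZD → NOK → JPY: 1 × 0.0075713 ÷ 0.67167 ÷ 0.15342 ÷ 0.076098 = 0.965516
Product < 1; profitable direction is JPY → NOK → NZD → USD → JPY.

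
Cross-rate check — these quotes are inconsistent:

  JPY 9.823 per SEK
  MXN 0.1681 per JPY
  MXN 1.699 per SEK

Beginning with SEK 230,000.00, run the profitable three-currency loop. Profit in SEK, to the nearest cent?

Profitable loop is SEK → MXN → JPY → SEK:
SEK 230,000.00 × 1.699 = MXN 390,770.00
MXN 390,770.00 ÷ 0.1681 = JPY 2,324,628
JPY 2,324,628 ÷ 9.823 = SEK 236,651.55
Profit = SEK 236,651.55 − SEK 230,000.00

Profit: SEK 6,651.55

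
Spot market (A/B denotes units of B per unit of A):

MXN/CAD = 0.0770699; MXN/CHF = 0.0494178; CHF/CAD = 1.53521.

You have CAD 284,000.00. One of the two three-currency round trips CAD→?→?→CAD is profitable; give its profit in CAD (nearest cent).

Profitable loop is CAD → CHF → MXN → CAD:
CAD 284,000.00 ÷ 1.53521 = CHF 184,990.98
CHF 184,990.98 ÷ 0.0494178 = MXN 3,743,407.81
MXN 3,743,407.81 × 0.0770699 = CAD 288,504.07
Profit = CAD 288,504.07 − CAD 284,000.00

Profit: CAD 4,504.07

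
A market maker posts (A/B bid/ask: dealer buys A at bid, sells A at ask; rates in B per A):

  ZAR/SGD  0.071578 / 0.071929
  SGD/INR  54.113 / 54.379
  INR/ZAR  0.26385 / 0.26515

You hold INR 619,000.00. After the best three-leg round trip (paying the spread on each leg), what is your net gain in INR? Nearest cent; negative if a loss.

Net profit: INR 13,599.61

Best loop INR → ZAR → SGD → INR:
INR 619,000.00 × 0.26385 (sell INR at bid) = ZAR 163,323.15
ZAR 163,323.15 × 0.071578 (sell ZAR at bid) = SGD 11,690.34
SGD 11,690.34 × 54.113 (sell SGD at bid) = INR 632,599.61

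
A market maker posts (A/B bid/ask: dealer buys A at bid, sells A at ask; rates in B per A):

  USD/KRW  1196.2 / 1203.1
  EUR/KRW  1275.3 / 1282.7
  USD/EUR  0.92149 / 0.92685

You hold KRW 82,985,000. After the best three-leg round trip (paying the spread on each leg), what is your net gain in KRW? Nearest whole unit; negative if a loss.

Best loop KRW → EUR → USD → KRW:
KRW 82,985,000 ÷ 1282.7 (buy EUR at ask) = EUR 64,695.56
EUR 64,695.56 ÷ 0.92685 (buy USD at ask) = USD 69,801.55
USD 69,801.55 × 1196.2 (sell USD at bid) = KRW 83,496,611

Net profit: KRW 511,611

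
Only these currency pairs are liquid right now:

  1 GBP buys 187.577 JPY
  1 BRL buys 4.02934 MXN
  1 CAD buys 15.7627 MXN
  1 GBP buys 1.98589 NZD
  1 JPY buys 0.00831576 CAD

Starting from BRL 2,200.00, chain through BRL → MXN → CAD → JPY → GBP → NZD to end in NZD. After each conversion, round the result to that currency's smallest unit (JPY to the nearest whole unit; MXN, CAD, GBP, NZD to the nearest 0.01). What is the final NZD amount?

NZD 715.97

BRL 2,200.00 × 4.02934 = MXN 8,864.55
MXN 8,864.55 ÷ 15.7627 = CAD 562.38
CAD 562.38 ÷ 0.00831576 = JPY 67,628
JPY 67,628 ÷ 187.577 = GBP 360.53
GBP 360.53 × 1.98589 = NZD 715.97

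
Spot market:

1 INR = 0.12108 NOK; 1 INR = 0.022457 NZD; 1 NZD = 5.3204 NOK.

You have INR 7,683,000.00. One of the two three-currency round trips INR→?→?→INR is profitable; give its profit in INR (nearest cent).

Profitable loop is INR → NOK → NZD → INR:
INR 7,683,000.00 × 0.12108 = NOK 930,257.64
NOK 930,257.64 ÷ 5.3204 = NZD 174,847.31
NZD 174,847.31 ÷ 0.022457 = INR 7,785,871.32
Profit = INR 7,785,871.32 − INR 7,683,000.00

Profit: INR 102,871.32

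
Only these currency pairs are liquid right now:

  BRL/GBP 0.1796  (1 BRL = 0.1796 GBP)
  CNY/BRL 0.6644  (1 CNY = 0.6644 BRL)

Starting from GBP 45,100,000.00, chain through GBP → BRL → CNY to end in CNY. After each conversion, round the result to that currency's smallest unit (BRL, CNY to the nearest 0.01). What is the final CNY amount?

CNY 377,955,427.08

GBP 45,100,000.00 ÷ 0.1796 = BRL 251,113,585.75
BRL 251,113,585.75 ÷ 0.6644 = CNY 377,955,427.08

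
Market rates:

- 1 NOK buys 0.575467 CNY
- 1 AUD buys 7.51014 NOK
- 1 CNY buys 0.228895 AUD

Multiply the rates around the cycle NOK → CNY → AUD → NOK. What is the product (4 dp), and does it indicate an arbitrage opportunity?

0.9892 (arbitrage exists)

Around NOK → CNY → AUD → NOK: 1 × 0.575467 × 0.228895 × 7.51014 = 0.989247
Product < 1; profitable direction is NOK → AUD → CNY → NOK.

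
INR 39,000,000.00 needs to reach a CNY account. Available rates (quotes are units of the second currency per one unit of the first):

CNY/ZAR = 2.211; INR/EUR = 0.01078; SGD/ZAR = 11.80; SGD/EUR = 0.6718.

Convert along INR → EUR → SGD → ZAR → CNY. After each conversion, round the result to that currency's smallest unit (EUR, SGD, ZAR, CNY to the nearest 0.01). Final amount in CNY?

CNY 3,339,924.36

INR 39,000,000.00 × 0.01078 = EUR 420,420.00
EUR 420,420.00 ÷ 0.6718 = SGD 625,811.25
SGD 625,811.25 × 11.80 = ZAR 7,384,572.75
ZAR 7,384,572.75 ÷ 2.211 = CNY 3,339,924.36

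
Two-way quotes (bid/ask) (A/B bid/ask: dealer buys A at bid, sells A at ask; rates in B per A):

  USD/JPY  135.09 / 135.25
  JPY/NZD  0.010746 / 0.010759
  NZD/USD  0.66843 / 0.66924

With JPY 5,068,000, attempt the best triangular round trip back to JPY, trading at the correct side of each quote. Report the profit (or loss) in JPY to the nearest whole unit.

Net profit: JPY 136,099

Best loop JPY → USD → NZD → JPY:
JPY 5,068,000 ÷ 135.25 (buy USD at ask) = USD 37,471.35
USD 37,471.35 ÷ 0.66924 (buy NZD at ask) = NZD 55,990.90
NZD 55,990.90 ÷ 0.010759 (buy JPY at ask) = JPY 5,204,099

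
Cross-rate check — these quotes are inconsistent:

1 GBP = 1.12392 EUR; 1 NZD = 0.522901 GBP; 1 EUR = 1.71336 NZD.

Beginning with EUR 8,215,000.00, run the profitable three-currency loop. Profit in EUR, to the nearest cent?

Profitable loop is EUR → NZD → GBP → EUR:
EUR 8,215,000.00 × 1.71336 = NZD 14,075,252.40
NZD 14,075,252.40 × 0.522901 = GBP 7,359,963.56
GBP 7,359,963.56 × 1.12392 = EUR 8,272,010.24
Profit = EUR 8,272,010.24 − EUR 8,215,000.00

Profit: EUR 57,010.24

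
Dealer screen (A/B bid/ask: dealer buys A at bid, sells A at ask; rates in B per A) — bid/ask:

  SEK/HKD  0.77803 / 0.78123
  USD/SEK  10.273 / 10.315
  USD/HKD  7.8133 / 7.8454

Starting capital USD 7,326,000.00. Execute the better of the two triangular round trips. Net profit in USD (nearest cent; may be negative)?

Net profit: USD 137,550.14

Best loop USD → SEK → HKD → USD:
USD 7,326,000.00 × 10.273 (sell USD at bid) = SEK 75,259,998.00
SEK 75,259,998.00 × 0.77803 (sell SEK at bid) = HKD 58,554,536.24
HKD 58,554,536.24 ÷ 7.8454 (buy USD at ask) = USD 7,463,550.14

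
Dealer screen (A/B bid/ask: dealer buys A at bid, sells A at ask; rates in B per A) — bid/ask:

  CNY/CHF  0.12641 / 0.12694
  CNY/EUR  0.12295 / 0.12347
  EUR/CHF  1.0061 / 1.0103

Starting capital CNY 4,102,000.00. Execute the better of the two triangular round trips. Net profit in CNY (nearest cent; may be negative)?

Best loop CNY → CHF → EUR → CNY:
CNY 4,102,000.00 × 0.12641 (sell CNY at bid) = CHF 518,533.82
CHF 518,533.82 ÷ 1.0103 (buy EUR at ask) = EUR 513,247.37
EUR 513,247.37 ÷ 0.12347 (buy CNY at ask) = CNY 4,156,858.93

Net profit: CNY 54,858.93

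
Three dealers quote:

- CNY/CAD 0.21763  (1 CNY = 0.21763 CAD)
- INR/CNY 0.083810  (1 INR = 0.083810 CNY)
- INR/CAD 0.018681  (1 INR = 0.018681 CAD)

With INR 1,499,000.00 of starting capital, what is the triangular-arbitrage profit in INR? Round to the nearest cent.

Profit: INR 36,278.44

Profitable loop is INR → CAD → CNY → INR:
INR 1,499,000.00 × 0.018681 = CAD 28,002.82
CAD 28,002.82 ÷ 0.21763 = CNY 128,671.69
CNY 128,671.69 ÷ 0.083810 = INR 1,535,278.44
Profit = INR 1,535,278.44 − INR 1,499,000.00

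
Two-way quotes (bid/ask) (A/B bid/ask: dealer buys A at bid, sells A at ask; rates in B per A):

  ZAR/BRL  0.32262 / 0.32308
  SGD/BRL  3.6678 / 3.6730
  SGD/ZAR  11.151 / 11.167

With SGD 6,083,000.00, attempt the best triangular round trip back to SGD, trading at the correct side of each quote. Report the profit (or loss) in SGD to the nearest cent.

Best loop SGD → BRL → ZAR → SGD:
SGD 6,083,000.00 × 3.6678 (sell SGD at bid) = BRL 22,311,227.40
BRL 22,311,227.40 ÷ 0.32308 (buy ZAR at ask) = ZAR 69,057,903.31
ZAR 69,057,903.31 ÷ 11.167 (buy SGD at ask) = SGD 6,184,105.25

Net profit: SGD 101,105.25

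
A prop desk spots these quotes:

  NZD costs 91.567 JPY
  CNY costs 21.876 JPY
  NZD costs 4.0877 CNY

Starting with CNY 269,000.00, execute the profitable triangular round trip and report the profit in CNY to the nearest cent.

Profit: CNY 6,450.99

Profitable loop is CNY → NZD → JPY → CNY:
CNY 269,000.00 ÷ 4.0877 = NZD 65,807.18
NZD 65,807.18 × 91.567 = JPY 6,025,766
JPY 6,025,766 ÷ 21.876 = CNY 275,450.99
Profit = CNY 275,450.99 − CNY 269,000.00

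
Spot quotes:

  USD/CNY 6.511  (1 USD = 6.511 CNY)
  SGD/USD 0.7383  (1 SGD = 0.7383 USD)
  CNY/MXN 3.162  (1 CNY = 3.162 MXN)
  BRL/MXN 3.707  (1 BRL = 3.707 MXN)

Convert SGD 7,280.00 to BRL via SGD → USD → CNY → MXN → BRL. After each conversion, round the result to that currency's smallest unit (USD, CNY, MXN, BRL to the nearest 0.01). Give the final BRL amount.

SGD 7,280.00 × 0.7383 = USD 5,374.82
USD 5,374.82 × 6.511 = CNY 34,995.45
CNY 34,995.45 × 3.162 = MXN 110,655.61
MXN 110,655.61 ÷ 3.707 = BRL 29,850.45

BRL 29,850.45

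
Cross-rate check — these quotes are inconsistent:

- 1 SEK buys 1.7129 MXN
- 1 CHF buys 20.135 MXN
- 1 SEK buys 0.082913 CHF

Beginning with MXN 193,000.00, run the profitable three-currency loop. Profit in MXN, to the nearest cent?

Profit: MXN 5,022.74

Profitable loop is MXN → CHF → SEK → MXN:
MXN 193,000.00 ÷ 20.135 = CHF 9,585.30
CHF 9,585.30 ÷ 0.082913 = SEK 115,606.71
SEK 115,606.71 × 1.7129 = MXN 198,022.74
Profit = MXN 198,022.74 − MXN 193,000.00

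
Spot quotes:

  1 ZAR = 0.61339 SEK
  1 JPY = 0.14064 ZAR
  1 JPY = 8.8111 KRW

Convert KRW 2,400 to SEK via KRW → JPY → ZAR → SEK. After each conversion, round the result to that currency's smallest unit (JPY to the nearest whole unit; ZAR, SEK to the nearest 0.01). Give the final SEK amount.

SEK 23.46

KRW 2,400 ÷ 8.8111 = JPY 272
JPY 272 × 0.14064 = ZAR 38.25
ZAR 38.25 × 0.61339 = SEK 23.46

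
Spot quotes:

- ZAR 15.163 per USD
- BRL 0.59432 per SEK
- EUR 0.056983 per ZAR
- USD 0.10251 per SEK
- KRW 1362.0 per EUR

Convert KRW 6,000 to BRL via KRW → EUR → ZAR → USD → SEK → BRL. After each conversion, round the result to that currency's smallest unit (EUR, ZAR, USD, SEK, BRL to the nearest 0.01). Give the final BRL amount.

BRL 29.57

KRW 6,000 ÷ 1362.0 = EUR 4.41
EUR 4.41 ÷ 0.056983 = ZAR 77.39
ZAR 77.39 ÷ 15.163 = USD 5.10
USD 5.10 ÷ 0.10251 = SEK 49.75
SEK 49.75 × 0.59432 = BRL 29.57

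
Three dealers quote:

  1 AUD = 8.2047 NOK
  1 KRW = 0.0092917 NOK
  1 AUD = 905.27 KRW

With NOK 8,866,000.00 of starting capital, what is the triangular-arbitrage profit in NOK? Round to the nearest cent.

Profitable loop is NOK → AUD → KRW → NOK:
NOK 8,866,000.00 ÷ 8.2047 = AUD 1,080,600.14
AUD 1,080,600.14 × 905.27 = KRW 978,234,892
KRW 978,234,892 × 0.0092917 = NOK 9,089,465.15
Profit = NOK 9,089,465.15 − NOK 8,866,000.00

Profit: NOK 223,465.15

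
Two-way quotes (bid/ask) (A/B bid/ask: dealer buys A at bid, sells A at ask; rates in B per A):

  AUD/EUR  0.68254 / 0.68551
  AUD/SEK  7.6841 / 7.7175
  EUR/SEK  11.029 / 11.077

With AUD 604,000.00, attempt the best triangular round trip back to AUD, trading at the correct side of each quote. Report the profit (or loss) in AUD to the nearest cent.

Net profit: AUD 7,214.99

Best loop AUD → SEK → EUR → AUD:
AUD 604,000.00 × 7.6841 (sell AUD at bid) = SEK 4,641,196.40
SEK 4,641,196.40 ÷ 11.077 (buy EUR at ask) = EUR 418,993.99
EUR 418,993.99 ÷ 0.68551 (buy AUD at ask) = AUD 611,214.99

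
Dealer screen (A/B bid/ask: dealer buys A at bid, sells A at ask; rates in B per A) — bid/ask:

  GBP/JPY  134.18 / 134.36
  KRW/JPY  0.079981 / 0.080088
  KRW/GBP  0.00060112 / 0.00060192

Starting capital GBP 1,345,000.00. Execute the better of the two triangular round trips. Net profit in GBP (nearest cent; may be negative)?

Net profit: GBP 9,577.32

Best loop GBP → JPY → KRW → GBP:
GBP 1,345,000.00 × 134.18 (sell GBP at bid) = JPY 180,472,100
JPY 180,472,100 ÷ 0.080088 (buy KRW at ask) = KRW 2,253,422,485
KRW 2,253,422,485 × 0.00060112 (sell KRW at bid) = GBP 1,354,577.32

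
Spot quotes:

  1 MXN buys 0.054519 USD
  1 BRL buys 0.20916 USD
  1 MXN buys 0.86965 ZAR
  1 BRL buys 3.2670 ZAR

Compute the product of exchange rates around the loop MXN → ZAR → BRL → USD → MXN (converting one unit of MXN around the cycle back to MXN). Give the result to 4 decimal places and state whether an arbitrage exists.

1.0212 (arbitrage exists)

Around MXN → ZAR → BRL → USD → MXN: 1 × 0.86965 ÷ 3.2670 × 0.20916 ÷ 0.054519 = 1.021236
Product > 1; profitable direction is MXN → ZAR → BRL → USD → MXN.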